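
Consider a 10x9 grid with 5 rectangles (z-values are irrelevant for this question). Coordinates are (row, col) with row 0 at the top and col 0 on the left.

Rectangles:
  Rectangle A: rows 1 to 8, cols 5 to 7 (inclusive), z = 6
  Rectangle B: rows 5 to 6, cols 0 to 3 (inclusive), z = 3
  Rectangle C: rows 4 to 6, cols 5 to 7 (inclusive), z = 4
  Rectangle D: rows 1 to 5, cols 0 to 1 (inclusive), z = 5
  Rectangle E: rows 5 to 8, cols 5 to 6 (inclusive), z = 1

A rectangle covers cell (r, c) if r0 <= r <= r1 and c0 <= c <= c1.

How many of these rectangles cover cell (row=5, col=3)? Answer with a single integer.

Answer: 1

Derivation:
Check cell (5,3):
  A: rows 1-8 cols 5-7 -> outside (col miss)
  B: rows 5-6 cols 0-3 -> covers
  C: rows 4-6 cols 5-7 -> outside (col miss)
  D: rows 1-5 cols 0-1 -> outside (col miss)
  E: rows 5-8 cols 5-6 -> outside (col miss)
Count covering = 1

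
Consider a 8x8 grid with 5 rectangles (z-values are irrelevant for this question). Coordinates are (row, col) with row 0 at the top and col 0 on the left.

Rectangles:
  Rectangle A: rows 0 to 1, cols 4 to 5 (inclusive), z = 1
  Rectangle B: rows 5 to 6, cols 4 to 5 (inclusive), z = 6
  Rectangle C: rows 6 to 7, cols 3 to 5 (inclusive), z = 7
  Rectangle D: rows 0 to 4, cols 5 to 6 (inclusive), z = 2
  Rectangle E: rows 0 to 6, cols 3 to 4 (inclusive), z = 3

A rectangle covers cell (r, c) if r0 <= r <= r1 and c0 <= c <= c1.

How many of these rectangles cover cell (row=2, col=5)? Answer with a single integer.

Answer: 1

Derivation:
Check cell (2,5):
  A: rows 0-1 cols 4-5 -> outside (row miss)
  B: rows 5-6 cols 4-5 -> outside (row miss)
  C: rows 6-7 cols 3-5 -> outside (row miss)
  D: rows 0-4 cols 5-6 -> covers
  E: rows 0-6 cols 3-4 -> outside (col miss)
Count covering = 1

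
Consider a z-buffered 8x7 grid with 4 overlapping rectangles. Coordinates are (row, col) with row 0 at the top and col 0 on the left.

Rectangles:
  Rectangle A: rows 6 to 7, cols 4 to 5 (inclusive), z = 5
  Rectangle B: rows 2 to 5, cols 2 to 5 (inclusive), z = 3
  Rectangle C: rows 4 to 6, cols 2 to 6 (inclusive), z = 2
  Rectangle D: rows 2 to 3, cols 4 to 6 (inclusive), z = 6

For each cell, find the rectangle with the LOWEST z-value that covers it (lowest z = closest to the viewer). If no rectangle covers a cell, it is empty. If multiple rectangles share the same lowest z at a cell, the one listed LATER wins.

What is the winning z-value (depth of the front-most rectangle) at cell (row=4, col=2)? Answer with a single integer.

Check cell (4,2):
  A: rows 6-7 cols 4-5 -> outside (row miss)
  B: rows 2-5 cols 2-5 z=3 -> covers; best now B (z=3)
  C: rows 4-6 cols 2-6 z=2 -> covers; best now C (z=2)
  D: rows 2-3 cols 4-6 -> outside (row miss)
Winner: C at z=2

Answer: 2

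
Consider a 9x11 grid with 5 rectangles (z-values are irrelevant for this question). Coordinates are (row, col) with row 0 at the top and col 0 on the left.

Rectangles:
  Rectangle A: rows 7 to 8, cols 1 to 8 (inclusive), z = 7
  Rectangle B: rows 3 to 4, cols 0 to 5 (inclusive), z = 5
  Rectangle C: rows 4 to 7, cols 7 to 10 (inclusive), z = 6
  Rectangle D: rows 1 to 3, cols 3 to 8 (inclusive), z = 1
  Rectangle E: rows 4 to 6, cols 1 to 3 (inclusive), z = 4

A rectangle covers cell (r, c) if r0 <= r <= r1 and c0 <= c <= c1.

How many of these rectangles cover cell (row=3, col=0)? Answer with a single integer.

Answer: 1

Derivation:
Check cell (3,0):
  A: rows 7-8 cols 1-8 -> outside (row miss)
  B: rows 3-4 cols 0-5 -> covers
  C: rows 4-7 cols 7-10 -> outside (row miss)
  D: rows 1-3 cols 3-8 -> outside (col miss)
  E: rows 4-6 cols 1-3 -> outside (row miss)
Count covering = 1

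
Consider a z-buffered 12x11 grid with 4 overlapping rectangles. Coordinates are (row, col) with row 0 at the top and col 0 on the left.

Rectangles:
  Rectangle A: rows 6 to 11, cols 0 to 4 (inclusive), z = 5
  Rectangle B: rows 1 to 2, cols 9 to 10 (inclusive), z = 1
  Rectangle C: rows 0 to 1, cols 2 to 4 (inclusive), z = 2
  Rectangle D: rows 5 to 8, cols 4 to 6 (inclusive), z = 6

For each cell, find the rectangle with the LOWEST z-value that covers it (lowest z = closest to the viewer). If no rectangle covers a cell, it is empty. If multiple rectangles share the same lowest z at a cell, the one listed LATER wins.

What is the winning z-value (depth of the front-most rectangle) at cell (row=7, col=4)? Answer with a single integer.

Answer: 5

Derivation:
Check cell (7,4):
  A: rows 6-11 cols 0-4 z=5 -> covers; best now A (z=5)
  B: rows 1-2 cols 9-10 -> outside (row miss)
  C: rows 0-1 cols 2-4 -> outside (row miss)
  D: rows 5-8 cols 4-6 z=6 -> covers; best now A (z=5)
Winner: A at z=5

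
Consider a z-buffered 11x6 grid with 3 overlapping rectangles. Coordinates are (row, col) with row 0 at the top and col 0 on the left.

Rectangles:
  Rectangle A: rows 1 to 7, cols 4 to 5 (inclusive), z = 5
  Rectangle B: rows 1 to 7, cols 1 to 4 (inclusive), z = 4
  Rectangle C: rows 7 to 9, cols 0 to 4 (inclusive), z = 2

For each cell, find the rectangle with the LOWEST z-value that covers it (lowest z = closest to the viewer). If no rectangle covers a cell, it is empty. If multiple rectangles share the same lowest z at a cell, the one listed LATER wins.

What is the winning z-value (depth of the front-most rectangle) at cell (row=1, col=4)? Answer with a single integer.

Answer: 4

Derivation:
Check cell (1,4):
  A: rows 1-7 cols 4-5 z=5 -> covers; best now A (z=5)
  B: rows 1-7 cols 1-4 z=4 -> covers; best now B (z=4)
  C: rows 7-9 cols 0-4 -> outside (row miss)
Winner: B at z=4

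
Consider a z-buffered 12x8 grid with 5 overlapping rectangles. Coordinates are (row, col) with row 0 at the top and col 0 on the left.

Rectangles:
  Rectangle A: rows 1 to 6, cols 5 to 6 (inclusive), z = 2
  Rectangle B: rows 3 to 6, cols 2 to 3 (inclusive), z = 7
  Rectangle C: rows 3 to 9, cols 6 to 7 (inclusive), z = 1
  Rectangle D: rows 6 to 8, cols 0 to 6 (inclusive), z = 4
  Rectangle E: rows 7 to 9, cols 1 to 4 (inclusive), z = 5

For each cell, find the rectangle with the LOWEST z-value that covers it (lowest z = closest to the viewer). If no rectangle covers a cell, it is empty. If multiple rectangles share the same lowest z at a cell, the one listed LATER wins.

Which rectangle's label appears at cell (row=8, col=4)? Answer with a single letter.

Check cell (8,4):
  A: rows 1-6 cols 5-6 -> outside (row miss)
  B: rows 3-6 cols 2-3 -> outside (row miss)
  C: rows 3-9 cols 6-7 -> outside (col miss)
  D: rows 6-8 cols 0-6 z=4 -> covers; best now D (z=4)
  E: rows 7-9 cols 1-4 z=5 -> covers; best now D (z=4)
Winner: D at z=4

Answer: D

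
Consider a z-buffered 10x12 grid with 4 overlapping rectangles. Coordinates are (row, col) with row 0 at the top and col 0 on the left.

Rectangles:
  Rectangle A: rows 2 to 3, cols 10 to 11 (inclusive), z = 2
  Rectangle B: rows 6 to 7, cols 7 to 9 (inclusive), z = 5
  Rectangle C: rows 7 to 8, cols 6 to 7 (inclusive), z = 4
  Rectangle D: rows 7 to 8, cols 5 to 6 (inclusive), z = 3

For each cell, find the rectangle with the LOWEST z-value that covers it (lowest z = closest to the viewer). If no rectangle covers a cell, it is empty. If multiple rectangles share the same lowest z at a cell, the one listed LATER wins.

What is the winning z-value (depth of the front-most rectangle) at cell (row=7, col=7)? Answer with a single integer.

Answer: 4

Derivation:
Check cell (7,7):
  A: rows 2-3 cols 10-11 -> outside (row miss)
  B: rows 6-7 cols 7-9 z=5 -> covers; best now B (z=5)
  C: rows 7-8 cols 6-7 z=4 -> covers; best now C (z=4)
  D: rows 7-8 cols 5-6 -> outside (col miss)
Winner: C at z=4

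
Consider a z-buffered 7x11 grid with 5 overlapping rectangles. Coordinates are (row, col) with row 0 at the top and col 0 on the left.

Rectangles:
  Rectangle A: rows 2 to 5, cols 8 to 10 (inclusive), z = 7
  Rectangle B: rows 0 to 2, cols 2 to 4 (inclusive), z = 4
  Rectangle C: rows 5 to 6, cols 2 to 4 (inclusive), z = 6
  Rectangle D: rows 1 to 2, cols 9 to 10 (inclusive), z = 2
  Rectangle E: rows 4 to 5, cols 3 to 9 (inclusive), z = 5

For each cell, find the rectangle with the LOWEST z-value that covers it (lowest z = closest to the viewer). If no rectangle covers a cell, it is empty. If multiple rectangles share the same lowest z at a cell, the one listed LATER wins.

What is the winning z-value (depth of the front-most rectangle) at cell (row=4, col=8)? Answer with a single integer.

Answer: 5

Derivation:
Check cell (4,8):
  A: rows 2-5 cols 8-10 z=7 -> covers; best now A (z=7)
  B: rows 0-2 cols 2-4 -> outside (row miss)
  C: rows 5-6 cols 2-4 -> outside (row miss)
  D: rows 1-2 cols 9-10 -> outside (row miss)
  E: rows 4-5 cols 3-9 z=5 -> covers; best now E (z=5)
Winner: E at z=5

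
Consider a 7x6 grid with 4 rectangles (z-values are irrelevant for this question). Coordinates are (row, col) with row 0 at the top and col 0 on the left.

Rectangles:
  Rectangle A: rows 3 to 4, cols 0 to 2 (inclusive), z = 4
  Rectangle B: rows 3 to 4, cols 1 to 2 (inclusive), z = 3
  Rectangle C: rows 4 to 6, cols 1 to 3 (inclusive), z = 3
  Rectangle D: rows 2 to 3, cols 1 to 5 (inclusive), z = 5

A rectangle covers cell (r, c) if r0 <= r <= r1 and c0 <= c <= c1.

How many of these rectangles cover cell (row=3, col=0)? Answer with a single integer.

Check cell (3,0):
  A: rows 3-4 cols 0-2 -> covers
  B: rows 3-4 cols 1-2 -> outside (col miss)
  C: rows 4-6 cols 1-3 -> outside (row miss)
  D: rows 2-3 cols 1-5 -> outside (col miss)
Count covering = 1

Answer: 1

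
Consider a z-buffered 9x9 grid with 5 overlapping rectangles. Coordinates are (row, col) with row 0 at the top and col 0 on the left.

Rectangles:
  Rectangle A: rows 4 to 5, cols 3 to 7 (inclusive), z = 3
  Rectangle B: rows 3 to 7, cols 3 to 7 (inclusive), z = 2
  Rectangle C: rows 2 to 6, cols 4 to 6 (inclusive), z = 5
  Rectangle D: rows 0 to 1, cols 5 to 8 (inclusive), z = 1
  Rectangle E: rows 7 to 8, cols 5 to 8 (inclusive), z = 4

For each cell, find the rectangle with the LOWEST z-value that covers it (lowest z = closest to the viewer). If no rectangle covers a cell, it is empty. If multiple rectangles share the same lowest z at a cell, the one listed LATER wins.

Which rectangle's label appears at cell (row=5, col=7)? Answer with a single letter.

Answer: B

Derivation:
Check cell (5,7):
  A: rows 4-5 cols 3-7 z=3 -> covers; best now A (z=3)
  B: rows 3-7 cols 3-7 z=2 -> covers; best now B (z=2)
  C: rows 2-6 cols 4-6 -> outside (col miss)
  D: rows 0-1 cols 5-8 -> outside (row miss)
  E: rows 7-8 cols 5-8 -> outside (row miss)
Winner: B at z=2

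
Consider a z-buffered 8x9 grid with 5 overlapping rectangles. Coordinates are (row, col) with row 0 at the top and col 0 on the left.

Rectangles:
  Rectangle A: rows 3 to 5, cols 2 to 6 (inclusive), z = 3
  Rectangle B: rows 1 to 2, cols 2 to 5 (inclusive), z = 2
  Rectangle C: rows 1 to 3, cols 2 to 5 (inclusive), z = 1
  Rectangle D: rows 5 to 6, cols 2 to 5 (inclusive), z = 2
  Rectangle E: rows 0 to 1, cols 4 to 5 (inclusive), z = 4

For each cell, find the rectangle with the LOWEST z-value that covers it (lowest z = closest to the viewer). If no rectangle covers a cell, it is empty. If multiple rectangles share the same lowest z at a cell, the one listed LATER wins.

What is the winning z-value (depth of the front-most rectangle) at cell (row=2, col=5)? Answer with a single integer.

Answer: 1

Derivation:
Check cell (2,5):
  A: rows 3-5 cols 2-6 -> outside (row miss)
  B: rows 1-2 cols 2-5 z=2 -> covers; best now B (z=2)
  C: rows 1-3 cols 2-5 z=1 -> covers; best now C (z=1)
  D: rows 5-6 cols 2-5 -> outside (row miss)
  E: rows 0-1 cols 4-5 -> outside (row miss)
Winner: C at z=1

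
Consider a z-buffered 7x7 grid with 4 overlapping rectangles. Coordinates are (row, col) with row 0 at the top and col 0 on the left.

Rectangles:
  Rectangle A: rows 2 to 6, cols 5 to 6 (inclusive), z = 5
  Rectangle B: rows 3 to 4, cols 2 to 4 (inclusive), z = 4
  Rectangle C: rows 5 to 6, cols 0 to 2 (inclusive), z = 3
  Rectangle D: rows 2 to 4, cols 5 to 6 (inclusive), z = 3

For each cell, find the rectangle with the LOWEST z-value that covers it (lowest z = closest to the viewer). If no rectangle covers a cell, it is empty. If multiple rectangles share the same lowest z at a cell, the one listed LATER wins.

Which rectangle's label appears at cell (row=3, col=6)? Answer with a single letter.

Check cell (3,6):
  A: rows 2-6 cols 5-6 z=5 -> covers; best now A (z=5)
  B: rows 3-4 cols 2-4 -> outside (col miss)
  C: rows 5-6 cols 0-2 -> outside (row miss)
  D: rows 2-4 cols 5-6 z=3 -> covers; best now D (z=3)
Winner: D at z=3

Answer: D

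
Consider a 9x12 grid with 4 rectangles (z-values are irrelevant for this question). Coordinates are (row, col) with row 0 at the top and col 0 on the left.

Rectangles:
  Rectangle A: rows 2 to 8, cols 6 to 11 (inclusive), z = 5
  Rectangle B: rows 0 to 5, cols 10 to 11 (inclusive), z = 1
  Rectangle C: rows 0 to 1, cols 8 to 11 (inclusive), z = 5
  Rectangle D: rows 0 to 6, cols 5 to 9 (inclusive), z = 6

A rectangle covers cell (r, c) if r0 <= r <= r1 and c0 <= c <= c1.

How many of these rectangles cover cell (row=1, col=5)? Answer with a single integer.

Check cell (1,5):
  A: rows 2-8 cols 6-11 -> outside (row miss)
  B: rows 0-5 cols 10-11 -> outside (col miss)
  C: rows 0-1 cols 8-11 -> outside (col miss)
  D: rows 0-6 cols 5-9 -> covers
Count covering = 1

Answer: 1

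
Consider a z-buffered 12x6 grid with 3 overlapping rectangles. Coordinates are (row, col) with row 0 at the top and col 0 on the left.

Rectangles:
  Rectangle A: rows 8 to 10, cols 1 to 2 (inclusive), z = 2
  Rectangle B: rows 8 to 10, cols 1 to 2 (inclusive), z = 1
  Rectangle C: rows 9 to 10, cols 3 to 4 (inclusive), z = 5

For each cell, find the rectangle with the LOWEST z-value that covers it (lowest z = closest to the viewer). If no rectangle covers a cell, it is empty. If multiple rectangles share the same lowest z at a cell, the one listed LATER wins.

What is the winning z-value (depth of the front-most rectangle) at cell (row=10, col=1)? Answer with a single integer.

Answer: 1

Derivation:
Check cell (10,1):
  A: rows 8-10 cols 1-2 z=2 -> covers; best now A (z=2)
  B: rows 8-10 cols 1-2 z=1 -> covers; best now B (z=1)
  C: rows 9-10 cols 3-4 -> outside (col miss)
Winner: B at z=1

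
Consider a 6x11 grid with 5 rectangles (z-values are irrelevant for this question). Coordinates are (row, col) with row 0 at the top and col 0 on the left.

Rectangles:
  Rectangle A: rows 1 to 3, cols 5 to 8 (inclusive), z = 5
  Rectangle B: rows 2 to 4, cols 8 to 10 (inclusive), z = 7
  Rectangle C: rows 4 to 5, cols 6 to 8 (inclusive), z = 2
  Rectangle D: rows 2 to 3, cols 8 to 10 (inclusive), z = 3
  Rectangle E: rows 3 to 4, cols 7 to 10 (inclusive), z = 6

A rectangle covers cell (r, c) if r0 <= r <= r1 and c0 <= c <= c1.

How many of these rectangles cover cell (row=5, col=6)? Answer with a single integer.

Check cell (5,6):
  A: rows 1-3 cols 5-8 -> outside (row miss)
  B: rows 2-4 cols 8-10 -> outside (row miss)
  C: rows 4-5 cols 6-8 -> covers
  D: rows 2-3 cols 8-10 -> outside (row miss)
  E: rows 3-4 cols 7-10 -> outside (row miss)
Count covering = 1

Answer: 1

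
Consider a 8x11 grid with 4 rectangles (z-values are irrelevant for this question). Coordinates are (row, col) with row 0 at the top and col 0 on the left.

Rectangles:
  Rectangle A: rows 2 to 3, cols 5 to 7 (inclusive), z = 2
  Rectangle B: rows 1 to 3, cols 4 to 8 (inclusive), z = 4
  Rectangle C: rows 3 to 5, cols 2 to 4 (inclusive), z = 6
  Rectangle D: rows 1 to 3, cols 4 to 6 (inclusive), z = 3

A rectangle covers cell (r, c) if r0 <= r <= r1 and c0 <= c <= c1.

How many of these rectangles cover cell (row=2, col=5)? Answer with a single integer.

Answer: 3

Derivation:
Check cell (2,5):
  A: rows 2-3 cols 5-7 -> covers
  B: rows 1-3 cols 4-8 -> covers
  C: rows 3-5 cols 2-4 -> outside (row miss)
  D: rows 1-3 cols 4-6 -> covers
Count covering = 3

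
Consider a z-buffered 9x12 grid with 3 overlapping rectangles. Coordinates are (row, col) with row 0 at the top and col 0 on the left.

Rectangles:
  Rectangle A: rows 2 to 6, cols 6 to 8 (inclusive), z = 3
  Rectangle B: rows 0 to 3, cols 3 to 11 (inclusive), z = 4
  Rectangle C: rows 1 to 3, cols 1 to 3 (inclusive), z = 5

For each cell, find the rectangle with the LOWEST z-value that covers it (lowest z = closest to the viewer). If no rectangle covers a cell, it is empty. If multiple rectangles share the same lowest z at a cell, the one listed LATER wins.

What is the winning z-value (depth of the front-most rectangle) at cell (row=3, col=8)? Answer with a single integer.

Check cell (3,8):
  A: rows 2-6 cols 6-8 z=3 -> covers; best now A (z=3)
  B: rows 0-3 cols 3-11 z=4 -> covers; best now A (z=3)
  C: rows 1-3 cols 1-3 -> outside (col miss)
Winner: A at z=3

Answer: 3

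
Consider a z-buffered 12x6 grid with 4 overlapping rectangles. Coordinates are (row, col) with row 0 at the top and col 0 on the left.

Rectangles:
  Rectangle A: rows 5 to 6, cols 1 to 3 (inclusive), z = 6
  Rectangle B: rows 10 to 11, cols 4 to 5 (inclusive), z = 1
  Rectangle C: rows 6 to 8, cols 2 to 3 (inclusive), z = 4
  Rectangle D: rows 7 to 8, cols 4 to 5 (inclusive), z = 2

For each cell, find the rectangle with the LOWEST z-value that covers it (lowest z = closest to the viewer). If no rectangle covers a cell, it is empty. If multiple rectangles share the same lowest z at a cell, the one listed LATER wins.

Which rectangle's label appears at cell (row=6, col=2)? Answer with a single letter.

Answer: C

Derivation:
Check cell (6,2):
  A: rows 5-6 cols 1-3 z=6 -> covers; best now A (z=6)
  B: rows 10-11 cols 4-5 -> outside (row miss)
  C: rows 6-8 cols 2-3 z=4 -> covers; best now C (z=4)
  D: rows 7-8 cols 4-5 -> outside (row miss)
Winner: C at z=4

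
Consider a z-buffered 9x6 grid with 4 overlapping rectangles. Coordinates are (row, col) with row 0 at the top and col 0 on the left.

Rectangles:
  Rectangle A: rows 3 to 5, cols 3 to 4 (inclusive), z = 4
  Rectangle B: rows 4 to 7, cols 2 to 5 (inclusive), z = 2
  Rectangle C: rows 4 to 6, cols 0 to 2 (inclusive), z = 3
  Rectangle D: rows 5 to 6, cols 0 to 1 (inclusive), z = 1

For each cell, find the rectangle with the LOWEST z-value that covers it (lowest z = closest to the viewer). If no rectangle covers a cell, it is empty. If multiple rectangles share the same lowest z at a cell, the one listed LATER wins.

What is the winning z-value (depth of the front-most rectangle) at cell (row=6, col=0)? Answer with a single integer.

Answer: 1

Derivation:
Check cell (6,0):
  A: rows 3-5 cols 3-4 -> outside (row miss)
  B: rows 4-7 cols 2-5 -> outside (col miss)
  C: rows 4-6 cols 0-2 z=3 -> covers; best now C (z=3)
  D: rows 5-6 cols 0-1 z=1 -> covers; best now D (z=1)
Winner: D at z=1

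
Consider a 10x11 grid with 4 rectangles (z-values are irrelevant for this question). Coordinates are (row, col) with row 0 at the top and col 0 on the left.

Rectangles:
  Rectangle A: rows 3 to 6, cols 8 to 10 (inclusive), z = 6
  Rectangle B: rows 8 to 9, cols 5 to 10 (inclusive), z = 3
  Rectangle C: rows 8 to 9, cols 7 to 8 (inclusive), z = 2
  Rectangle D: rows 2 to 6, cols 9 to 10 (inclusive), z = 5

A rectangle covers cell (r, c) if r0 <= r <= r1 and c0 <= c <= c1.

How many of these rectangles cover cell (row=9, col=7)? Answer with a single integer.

Answer: 2

Derivation:
Check cell (9,7):
  A: rows 3-6 cols 8-10 -> outside (row miss)
  B: rows 8-9 cols 5-10 -> covers
  C: rows 8-9 cols 7-8 -> covers
  D: rows 2-6 cols 9-10 -> outside (row miss)
Count covering = 2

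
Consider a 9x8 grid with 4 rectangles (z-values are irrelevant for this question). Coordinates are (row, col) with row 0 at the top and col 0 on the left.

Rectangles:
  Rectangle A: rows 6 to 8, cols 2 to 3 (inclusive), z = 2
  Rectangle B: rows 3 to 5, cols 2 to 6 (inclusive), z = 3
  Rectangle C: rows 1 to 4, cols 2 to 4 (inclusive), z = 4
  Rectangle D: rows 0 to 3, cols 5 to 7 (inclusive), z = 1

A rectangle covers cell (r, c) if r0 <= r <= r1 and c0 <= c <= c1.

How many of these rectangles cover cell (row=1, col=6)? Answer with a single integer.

Check cell (1,6):
  A: rows 6-8 cols 2-3 -> outside (row miss)
  B: rows 3-5 cols 2-6 -> outside (row miss)
  C: rows 1-4 cols 2-4 -> outside (col miss)
  D: rows 0-3 cols 5-7 -> covers
Count covering = 1

Answer: 1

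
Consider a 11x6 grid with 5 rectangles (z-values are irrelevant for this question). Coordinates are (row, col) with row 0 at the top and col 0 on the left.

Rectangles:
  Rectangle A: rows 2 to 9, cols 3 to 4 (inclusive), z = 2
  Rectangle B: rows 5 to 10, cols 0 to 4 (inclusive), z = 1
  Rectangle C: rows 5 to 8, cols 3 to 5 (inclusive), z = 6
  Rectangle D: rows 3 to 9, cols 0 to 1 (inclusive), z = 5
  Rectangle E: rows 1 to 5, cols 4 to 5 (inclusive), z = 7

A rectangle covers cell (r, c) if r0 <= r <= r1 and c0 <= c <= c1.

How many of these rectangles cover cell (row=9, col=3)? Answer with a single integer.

Check cell (9,3):
  A: rows 2-9 cols 3-4 -> covers
  B: rows 5-10 cols 0-4 -> covers
  C: rows 5-8 cols 3-5 -> outside (row miss)
  D: rows 3-9 cols 0-1 -> outside (col miss)
  E: rows 1-5 cols 4-5 -> outside (row miss)
Count covering = 2

Answer: 2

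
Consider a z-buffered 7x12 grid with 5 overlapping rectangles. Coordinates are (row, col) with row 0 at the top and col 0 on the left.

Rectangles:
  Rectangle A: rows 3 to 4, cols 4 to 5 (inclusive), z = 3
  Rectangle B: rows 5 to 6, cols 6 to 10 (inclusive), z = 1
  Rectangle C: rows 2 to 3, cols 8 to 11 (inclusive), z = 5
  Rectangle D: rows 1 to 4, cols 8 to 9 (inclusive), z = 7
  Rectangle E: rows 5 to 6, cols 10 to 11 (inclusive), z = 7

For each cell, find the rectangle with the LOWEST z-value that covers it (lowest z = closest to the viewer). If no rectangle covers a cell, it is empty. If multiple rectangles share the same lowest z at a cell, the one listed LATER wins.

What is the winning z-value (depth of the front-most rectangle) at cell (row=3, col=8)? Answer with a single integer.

Check cell (3,8):
  A: rows 3-4 cols 4-5 -> outside (col miss)
  B: rows 5-6 cols 6-10 -> outside (row miss)
  C: rows 2-3 cols 8-11 z=5 -> covers; best now C (z=5)
  D: rows 1-4 cols 8-9 z=7 -> covers; best now C (z=5)
  E: rows 5-6 cols 10-11 -> outside (row miss)
Winner: C at z=5

Answer: 5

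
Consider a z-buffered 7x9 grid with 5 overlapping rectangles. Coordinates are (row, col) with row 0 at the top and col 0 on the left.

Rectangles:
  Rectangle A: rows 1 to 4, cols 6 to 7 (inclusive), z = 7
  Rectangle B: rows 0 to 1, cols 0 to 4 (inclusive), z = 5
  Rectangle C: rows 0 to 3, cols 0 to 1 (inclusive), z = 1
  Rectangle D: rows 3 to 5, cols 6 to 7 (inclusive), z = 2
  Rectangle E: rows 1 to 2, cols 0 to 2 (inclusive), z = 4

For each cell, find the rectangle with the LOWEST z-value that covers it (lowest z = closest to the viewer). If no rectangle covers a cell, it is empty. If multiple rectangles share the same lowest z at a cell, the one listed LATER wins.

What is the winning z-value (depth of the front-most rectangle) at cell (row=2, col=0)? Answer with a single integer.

Check cell (2,0):
  A: rows 1-4 cols 6-7 -> outside (col miss)
  B: rows 0-1 cols 0-4 -> outside (row miss)
  C: rows 0-3 cols 0-1 z=1 -> covers; best now C (z=1)
  D: rows 3-5 cols 6-7 -> outside (row miss)
  E: rows 1-2 cols 0-2 z=4 -> covers; best now C (z=1)
Winner: C at z=1

Answer: 1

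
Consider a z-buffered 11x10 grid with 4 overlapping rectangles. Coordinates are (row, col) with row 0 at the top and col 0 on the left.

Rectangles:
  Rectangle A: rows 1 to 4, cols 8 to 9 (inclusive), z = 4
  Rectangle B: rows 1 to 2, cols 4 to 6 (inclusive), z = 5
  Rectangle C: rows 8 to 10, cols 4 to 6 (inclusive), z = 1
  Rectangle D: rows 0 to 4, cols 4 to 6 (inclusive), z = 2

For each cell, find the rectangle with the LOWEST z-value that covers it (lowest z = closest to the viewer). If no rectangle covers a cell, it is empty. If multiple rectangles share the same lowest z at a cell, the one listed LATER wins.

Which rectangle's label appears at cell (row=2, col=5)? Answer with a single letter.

Check cell (2,5):
  A: rows 1-4 cols 8-9 -> outside (col miss)
  B: rows 1-2 cols 4-6 z=5 -> covers; best now B (z=5)
  C: rows 8-10 cols 4-6 -> outside (row miss)
  D: rows 0-4 cols 4-6 z=2 -> covers; best now D (z=2)
Winner: D at z=2

Answer: D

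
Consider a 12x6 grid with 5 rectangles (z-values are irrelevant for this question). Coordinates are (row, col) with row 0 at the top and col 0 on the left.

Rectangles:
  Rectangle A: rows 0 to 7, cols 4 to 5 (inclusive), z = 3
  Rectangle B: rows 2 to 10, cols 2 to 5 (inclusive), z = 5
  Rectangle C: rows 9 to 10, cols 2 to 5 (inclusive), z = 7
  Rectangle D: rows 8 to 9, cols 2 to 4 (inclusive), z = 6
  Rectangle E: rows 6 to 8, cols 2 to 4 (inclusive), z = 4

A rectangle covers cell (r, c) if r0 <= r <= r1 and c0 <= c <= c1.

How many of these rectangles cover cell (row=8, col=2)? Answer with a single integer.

Check cell (8,2):
  A: rows 0-7 cols 4-5 -> outside (row miss)
  B: rows 2-10 cols 2-5 -> covers
  C: rows 9-10 cols 2-5 -> outside (row miss)
  D: rows 8-9 cols 2-4 -> covers
  E: rows 6-8 cols 2-4 -> covers
Count covering = 3

Answer: 3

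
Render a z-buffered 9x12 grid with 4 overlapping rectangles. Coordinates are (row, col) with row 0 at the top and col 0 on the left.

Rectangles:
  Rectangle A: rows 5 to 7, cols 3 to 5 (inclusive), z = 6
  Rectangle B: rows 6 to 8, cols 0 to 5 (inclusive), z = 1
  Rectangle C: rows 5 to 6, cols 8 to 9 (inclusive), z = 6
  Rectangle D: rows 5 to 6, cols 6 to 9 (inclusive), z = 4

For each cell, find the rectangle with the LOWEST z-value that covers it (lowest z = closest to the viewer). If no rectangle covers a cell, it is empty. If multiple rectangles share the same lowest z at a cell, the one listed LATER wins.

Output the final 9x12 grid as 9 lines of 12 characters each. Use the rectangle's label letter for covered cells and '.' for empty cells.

............
............
............
............
............
...AAADDDD..
BBBBBBDDDD..
BBBBBB......
BBBBBB......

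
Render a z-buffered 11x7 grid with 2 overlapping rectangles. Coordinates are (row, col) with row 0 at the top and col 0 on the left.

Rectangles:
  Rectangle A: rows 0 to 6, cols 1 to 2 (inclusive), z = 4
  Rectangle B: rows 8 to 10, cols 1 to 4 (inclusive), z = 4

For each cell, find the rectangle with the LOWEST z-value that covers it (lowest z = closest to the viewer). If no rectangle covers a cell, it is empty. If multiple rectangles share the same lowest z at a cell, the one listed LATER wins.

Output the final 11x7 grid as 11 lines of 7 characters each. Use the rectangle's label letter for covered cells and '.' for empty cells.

.AA....
.AA....
.AA....
.AA....
.AA....
.AA....
.AA....
.......
.BBBB..
.BBBB..
.BBBB..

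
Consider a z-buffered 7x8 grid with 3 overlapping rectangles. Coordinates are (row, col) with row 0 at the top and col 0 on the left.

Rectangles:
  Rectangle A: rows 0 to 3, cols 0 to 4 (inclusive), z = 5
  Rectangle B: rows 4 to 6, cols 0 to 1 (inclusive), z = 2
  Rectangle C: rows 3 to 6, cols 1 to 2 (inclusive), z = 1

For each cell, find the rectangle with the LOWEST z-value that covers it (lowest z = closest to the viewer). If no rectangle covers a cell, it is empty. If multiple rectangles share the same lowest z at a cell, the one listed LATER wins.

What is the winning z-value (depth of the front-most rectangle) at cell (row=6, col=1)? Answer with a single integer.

Answer: 1

Derivation:
Check cell (6,1):
  A: rows 0-3 cols 0-4 -> outside (row miss)
  B: rows 4-6 cols 0-1 z=2 -> covers; best now B (z=2)
  C: rows 3-6 cols 1-2 z=1 -> covers; best now C (z=1)
Winner: C at z=1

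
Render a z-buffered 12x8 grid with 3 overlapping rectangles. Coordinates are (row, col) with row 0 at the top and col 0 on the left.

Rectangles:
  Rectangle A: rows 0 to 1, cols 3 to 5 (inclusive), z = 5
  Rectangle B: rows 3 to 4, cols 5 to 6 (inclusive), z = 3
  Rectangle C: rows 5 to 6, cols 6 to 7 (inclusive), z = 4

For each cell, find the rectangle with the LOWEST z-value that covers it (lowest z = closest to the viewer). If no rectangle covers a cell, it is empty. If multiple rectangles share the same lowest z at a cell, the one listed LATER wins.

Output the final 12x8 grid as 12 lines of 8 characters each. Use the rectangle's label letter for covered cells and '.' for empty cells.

...AAA..
...AAA..
........
.....BB.
.....BB.
......CC
......CC
........
........
........
........
........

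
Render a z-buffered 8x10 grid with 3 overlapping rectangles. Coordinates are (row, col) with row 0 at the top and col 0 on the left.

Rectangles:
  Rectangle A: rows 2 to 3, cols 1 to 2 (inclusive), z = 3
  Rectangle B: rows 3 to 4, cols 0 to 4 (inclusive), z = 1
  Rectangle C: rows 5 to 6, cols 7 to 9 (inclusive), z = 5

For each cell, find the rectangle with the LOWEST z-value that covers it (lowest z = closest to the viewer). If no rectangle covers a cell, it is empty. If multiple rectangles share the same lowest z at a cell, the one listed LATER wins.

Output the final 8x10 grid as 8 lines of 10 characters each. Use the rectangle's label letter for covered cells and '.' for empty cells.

..........
..........
.AA.......
BBBBB.....
BBBBB.....
.......CCC
.......CCC
..........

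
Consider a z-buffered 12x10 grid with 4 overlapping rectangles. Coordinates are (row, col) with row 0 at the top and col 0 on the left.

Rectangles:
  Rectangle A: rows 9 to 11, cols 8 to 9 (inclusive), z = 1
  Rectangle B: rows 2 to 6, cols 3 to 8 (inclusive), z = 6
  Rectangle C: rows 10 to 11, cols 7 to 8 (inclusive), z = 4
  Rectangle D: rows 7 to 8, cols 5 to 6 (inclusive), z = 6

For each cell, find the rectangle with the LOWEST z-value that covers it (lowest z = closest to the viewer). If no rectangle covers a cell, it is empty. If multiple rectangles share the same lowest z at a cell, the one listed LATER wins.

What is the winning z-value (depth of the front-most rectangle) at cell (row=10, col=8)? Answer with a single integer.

Answer: 1

Derivation:
Check cell (10,8):
  A: rows 9-11 cols 8-9 z=1 -> covers; best now A (z=1)
  B: rows 2-6 cols 3-8 -> outside (row miss)
  C: rows 10-11 cols 7-8 z=4 -> covers; best now A (z=1)
  D: rows 7-8 cols 5-6 -> outside (row miss)
Winner: A at z=1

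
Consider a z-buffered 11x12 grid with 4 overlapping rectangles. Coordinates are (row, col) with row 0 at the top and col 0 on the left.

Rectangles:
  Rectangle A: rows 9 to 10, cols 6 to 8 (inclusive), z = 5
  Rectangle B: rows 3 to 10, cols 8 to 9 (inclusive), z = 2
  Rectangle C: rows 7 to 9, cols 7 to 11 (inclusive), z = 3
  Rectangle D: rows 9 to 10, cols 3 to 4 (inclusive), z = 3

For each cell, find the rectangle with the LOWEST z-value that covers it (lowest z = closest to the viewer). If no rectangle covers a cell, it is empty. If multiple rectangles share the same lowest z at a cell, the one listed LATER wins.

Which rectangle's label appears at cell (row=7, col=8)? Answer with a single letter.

Answer: B

Derivation:
Check cell (7,8):
  A: rows 9-10 cols 6-8 -> outside (row miss)
  B: rows 3-10 cols 8-9 z=2 -> covers; best now B (z=2)
  C: rows 7-9 cols 7-11 z=3 -> covers; best now B (z=2)
  D: rows 9-10 cols 3-4 -> outside (row miss)
Winner: B at z=2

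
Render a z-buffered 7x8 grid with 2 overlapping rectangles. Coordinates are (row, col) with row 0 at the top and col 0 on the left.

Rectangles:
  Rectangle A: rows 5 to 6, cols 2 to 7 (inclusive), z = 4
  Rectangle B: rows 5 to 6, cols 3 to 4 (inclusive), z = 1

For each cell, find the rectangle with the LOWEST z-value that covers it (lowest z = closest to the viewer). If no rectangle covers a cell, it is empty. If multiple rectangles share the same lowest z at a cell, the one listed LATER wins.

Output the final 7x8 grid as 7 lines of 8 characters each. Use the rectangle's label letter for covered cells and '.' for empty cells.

........
........
........
........
........
..ABBAAA
..ABBAAA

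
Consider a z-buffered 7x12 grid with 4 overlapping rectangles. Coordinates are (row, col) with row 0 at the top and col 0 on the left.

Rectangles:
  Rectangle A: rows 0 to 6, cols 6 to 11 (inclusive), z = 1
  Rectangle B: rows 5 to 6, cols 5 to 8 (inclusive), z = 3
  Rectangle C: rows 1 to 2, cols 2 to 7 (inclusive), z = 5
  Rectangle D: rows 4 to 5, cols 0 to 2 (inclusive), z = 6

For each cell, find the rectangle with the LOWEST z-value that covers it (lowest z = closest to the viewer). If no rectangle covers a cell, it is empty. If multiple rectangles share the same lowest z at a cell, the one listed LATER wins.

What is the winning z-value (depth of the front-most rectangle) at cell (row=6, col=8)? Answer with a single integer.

Answer: 1

Derivation:
Check cell (6,8):
  A: rows 0-6 cols 6-11 z=1 -> covers; best now A (z=1)
  B: rows 5-6 cols 5-8 z=3 -> covers; best now A (z=1)
  C: rows 1-2 cols 2-7 -> outside (row miss)
  D: rows 4-5 cols 0-2 -> outside (row miss)
Winner: A at z=1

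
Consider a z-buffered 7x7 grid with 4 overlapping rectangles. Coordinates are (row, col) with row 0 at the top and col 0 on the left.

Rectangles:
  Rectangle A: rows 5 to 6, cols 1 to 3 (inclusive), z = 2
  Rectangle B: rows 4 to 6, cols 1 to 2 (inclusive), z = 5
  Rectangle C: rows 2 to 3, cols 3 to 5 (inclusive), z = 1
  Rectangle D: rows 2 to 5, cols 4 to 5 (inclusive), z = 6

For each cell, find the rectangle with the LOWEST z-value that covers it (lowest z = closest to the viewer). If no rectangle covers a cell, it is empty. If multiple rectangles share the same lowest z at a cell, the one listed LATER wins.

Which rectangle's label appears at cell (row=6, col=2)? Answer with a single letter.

Check cell (6,2):
  A: rows 5-6 cols 1-3 z=2 -> covers; best now A (z=2)
  B: rows 4-6 cols 1-2 z=5 -> covers; best now A (z=2)
  C: rows 2-3 cols 3-5 -> outside (row miss)
  D: rows 2-5 cols 4-5 -> outside (row miss)
Winner: A at z=2

Answer: A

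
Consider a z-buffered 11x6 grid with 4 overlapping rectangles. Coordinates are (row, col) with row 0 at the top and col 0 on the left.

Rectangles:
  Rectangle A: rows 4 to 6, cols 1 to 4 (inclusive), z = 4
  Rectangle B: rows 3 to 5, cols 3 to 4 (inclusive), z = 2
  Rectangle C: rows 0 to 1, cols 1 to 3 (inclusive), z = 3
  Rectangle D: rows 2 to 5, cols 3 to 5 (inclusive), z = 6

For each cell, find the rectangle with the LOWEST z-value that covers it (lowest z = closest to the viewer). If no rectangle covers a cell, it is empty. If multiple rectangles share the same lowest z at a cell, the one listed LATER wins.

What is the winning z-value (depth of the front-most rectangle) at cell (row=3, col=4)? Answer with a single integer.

Answer: 2

Derivation:
Check cell (3,4):
  A: rows 4-6 cols 1-4 -> outside (row miss)
  B: rows 3-5 cols 3-4 z=2 -> covers; best now B (z=2)
  C: rows 0-1 cols 1-3 -> outside (row miss)
  D: rows 2-5 cols 3-5 z=6 -> covers; best now B (z=2)
Winner: B at z=2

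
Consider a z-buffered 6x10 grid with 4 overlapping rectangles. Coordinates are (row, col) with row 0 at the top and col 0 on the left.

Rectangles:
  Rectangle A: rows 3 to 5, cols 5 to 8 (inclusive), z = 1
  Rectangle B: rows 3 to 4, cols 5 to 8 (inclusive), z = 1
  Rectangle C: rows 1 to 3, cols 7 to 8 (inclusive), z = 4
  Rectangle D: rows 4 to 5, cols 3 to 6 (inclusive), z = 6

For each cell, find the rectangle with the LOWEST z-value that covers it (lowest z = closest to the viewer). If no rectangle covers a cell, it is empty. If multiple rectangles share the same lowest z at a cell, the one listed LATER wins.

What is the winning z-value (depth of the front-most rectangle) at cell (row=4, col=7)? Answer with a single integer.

Check cell (4,7):
  A: rows 3-5 cols 5-8 z=1 -> covers; best now A (z=1)
  B: rows 3-4 cols 5-8 z=1 -> covers; best now B (z=1)
  C: rows 1-3 cols 7-8 -> outside (row miss)
  D: rows 4-5 cols 3-6 -> outside (col miss)
Winner: B at z=1

Answer: 1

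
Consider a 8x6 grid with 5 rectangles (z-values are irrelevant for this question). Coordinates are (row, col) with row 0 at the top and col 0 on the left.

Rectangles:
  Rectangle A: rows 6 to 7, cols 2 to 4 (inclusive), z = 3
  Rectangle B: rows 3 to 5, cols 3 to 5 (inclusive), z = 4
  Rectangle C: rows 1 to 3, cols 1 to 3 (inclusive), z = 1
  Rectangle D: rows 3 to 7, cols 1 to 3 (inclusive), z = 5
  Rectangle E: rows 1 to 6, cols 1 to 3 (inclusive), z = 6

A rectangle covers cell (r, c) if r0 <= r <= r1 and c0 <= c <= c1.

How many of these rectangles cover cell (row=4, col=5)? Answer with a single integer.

Answer: 1

Derivation:
Check cell (4,5):
  A: rows 6-7 cols 2-4 -> outside (row miss)
  B: rows 3-5 cols 3-5 -> covers
  C: rows 1-3 cols 1-3 -> outside (row miss)
  D: rows 3-7 cols 1-3 -> outside (col miss)
  E: rows 1-6 cols 1-3 -> outside (col miss)
Count covering = 1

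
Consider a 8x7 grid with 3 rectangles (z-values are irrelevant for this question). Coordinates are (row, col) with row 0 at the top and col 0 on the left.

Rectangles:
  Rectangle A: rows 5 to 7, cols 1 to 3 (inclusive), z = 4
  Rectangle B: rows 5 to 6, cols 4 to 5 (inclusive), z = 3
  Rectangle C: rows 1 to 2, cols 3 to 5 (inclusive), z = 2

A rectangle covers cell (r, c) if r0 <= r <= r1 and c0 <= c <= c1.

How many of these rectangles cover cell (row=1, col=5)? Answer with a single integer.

Answer: 1

Derivation:
Check cell (1,5):
  A: rows 5-7 cols 1-3 -> outside (row miss)
  B: rows 5-6 cols 4-5 -> outside (row miss)
  C: rows 1-2 cols 3-5 -> covers
Count covering = 1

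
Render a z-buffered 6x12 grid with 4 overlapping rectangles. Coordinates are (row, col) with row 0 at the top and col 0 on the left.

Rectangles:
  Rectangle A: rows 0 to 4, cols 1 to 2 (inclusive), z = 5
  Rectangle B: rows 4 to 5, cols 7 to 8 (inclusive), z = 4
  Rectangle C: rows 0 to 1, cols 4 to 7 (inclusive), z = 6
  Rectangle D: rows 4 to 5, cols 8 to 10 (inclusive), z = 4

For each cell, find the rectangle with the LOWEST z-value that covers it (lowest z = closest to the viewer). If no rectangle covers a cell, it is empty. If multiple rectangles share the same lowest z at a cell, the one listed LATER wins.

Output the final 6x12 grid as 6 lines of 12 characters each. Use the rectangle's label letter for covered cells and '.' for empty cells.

.AA.CCCC....
.AA.CCCC....
.AA.........
.AA.........
.AA....BDDD.
.......BDDD.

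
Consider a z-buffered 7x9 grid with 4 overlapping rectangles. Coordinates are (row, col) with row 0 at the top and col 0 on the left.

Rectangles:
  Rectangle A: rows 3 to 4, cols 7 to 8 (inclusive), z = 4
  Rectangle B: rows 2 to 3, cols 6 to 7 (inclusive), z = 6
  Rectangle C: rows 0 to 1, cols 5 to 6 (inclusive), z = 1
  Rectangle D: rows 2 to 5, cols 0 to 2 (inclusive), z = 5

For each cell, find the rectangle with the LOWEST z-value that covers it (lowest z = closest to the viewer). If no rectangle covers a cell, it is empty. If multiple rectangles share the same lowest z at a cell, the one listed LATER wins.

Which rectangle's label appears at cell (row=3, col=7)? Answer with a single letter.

Answer: A

Derivation:
Check cell (3,7):
  A: rows 3-4 cols 7-8 z=4 -> covers; best now A (z=4)
  B: rows 2-3 cols 6-7 z=6 -> covers; best now A (z=4)
  C: rows 0-1 cols 5-6 -> outside (row miss)
  D: rows 2-5 cols 0-2 -> outside (col miss)
Winner: A at z=4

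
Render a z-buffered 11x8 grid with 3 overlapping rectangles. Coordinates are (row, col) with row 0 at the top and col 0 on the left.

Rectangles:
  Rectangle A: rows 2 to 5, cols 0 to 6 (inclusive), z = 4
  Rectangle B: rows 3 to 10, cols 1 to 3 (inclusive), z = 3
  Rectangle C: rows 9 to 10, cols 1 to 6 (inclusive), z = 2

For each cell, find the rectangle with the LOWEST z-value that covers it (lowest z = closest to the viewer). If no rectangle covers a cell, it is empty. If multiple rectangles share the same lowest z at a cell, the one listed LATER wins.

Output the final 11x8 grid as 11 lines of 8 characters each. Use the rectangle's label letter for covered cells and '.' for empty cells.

........
........
AAAAAAA.
ABBBAAA.
ABBBAAA.
ABBBAAA.
.BBB....
.BBB....
.BBB....
.CCCCCC.
.CCCCCC.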